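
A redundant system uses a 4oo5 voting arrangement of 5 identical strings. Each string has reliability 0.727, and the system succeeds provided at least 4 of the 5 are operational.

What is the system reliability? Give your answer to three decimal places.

0.584

R = Σ_{i=4}^{5} C(5,i) p^i (1−p)^{5−i} with p = 0.727
C(5,4)·0.727^4·0.273^1 = 0.38130
C(5,5)·0.727^5·0.273^0 = 0.20308
Sum = 0.584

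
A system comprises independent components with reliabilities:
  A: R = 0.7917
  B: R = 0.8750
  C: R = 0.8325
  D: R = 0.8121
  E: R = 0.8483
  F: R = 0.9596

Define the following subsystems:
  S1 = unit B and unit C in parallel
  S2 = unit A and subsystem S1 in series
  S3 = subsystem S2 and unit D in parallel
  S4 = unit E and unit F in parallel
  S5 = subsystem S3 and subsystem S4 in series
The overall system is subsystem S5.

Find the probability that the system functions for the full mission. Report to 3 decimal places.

0.952

Parallel (B and C): 1 − (1 − 0.87500)(1 − 0.83250) = 0.97906
Series (A and [0.97906]): 0.79170 × 0.97906 = 0.77512
Parallel ([0.77512] and D): 1 − (1 − 0.77512)(1 − 0.81210) = 0.95775
Parallel (E and F): 1 − (1 − 0.84830)(1 − 0.95960) = 0.99387
Series ([0.95775] and [0.99387]): 0.95775 × 0.99387 = 0.952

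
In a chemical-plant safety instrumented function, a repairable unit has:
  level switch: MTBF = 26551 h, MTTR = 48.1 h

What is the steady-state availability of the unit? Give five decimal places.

0.99819

A(level switch) = MTBF/(MTBF+MTTR) = 26551/(26551+48.1) = 0.99819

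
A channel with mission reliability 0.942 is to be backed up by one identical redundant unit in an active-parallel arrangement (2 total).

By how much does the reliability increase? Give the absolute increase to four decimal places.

0.0546

R_before = 0.942
R_after = 1 − (1 − 0.942)^2 = 0.9966
ΔR = 0.9966 − 0.942 = 0.0546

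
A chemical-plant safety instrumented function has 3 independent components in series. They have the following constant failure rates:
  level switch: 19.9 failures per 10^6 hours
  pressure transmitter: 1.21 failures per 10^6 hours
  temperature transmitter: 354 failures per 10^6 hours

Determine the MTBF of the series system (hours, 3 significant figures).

2670

Series of exponential components: λ_sys = Σ λ_i
λ_sys = 0.0000199 + 0.00000121 + 0.000354 = 3.7511e-04 /h
MTBF = 1 / λ_sys = 2670 h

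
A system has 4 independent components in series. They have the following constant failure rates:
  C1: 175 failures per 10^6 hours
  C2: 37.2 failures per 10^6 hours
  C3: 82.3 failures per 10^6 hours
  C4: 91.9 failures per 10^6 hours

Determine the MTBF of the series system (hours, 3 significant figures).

Series of exponential components: λ_sys = Σ λ_i
λ_sys = 0.000175 + 0.0000372 + 0.0000823 + 0.0000919 = 3.8640e-04 /h
MTBF = 1 / λ_sys = 2590 h

2590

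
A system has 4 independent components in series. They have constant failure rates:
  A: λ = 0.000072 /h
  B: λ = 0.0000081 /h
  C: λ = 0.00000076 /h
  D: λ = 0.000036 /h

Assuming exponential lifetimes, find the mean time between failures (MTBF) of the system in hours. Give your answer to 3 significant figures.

Series of exponential components: λ_sys = Σ λ_i
λ_sys = 0.000072 + 0.0000081 + 0.00000076 + 0.000036 = 1.1686e-04 /h
MTBF = 1 / λ_sys = 8560 h

8560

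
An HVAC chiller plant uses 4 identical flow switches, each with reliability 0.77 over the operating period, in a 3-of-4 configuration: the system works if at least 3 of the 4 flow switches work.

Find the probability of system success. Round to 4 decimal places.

R = Σ_{i=3}^{4} C(4,i) p^i (1−p)^{4−i} with p = 0.77
C(4,3)·0.77^3·0.23^1 = 0.420010
C(4,4)·0.77^4·0.23^0 = 0.351530
Sum = 0.7715

0.7715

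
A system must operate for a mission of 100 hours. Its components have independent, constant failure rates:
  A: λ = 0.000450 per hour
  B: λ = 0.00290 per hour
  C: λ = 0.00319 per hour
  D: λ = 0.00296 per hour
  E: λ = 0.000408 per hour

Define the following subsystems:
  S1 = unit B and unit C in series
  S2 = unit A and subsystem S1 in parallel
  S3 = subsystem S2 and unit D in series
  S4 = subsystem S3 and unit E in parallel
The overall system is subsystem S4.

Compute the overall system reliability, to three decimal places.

0.989

R(A) = exp(−0.000450 × 100) = 0.95600
R(B) = exp(−0.00290 × 100) = 0.74826
R(C) = exp(−0.00319 × 100) = 0.72688
R(D) = exp(−0.00296 × 100) = 0.74379
R(E) = exp(−0.000408 × 100) = 0.96002
Series (B and C): 0.74826 × 0.72688 = 0.54390
Parallel (A and [0.54390]): 1 − (1 − 0.95600)(1 − 0.54390) = 0.97993
Series ([0.97993] and D): 0.97993 × 0.74379 = 0.72886
Parallel ([0.72886] and E): 1 − (1 − 0.72886)(1 − 0.96002) = 0.989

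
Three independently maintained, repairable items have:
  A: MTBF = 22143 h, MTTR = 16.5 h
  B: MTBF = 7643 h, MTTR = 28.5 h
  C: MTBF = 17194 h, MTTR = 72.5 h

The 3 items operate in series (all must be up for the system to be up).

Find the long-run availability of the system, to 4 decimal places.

0.9914

A(A) = MTBF/(MTBF+MTTR) = 22143/(22143+16.5) = 0.999255
A(B) = MTBF/(MTBF+MTTR) = 7643/(7643+28.5) = 0.996285
A(C) = MTBF/(MTBF+MTTR) = 17194/(17194+72.5) = 0.995801
Series availability: 0.999255 × 0.996285 × 0.995801 = 0.9914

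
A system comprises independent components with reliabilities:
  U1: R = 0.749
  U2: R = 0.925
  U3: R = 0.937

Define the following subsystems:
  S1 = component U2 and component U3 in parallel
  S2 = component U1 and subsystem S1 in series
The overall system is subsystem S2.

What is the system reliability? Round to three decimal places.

Parallel (U2 and U3): 1 − (1 − 0.92500)(1 − 0.93700) = 0.99528
Series (U1 and [0.99528]): 0.74900 × 0.99528 = 0.745

0.745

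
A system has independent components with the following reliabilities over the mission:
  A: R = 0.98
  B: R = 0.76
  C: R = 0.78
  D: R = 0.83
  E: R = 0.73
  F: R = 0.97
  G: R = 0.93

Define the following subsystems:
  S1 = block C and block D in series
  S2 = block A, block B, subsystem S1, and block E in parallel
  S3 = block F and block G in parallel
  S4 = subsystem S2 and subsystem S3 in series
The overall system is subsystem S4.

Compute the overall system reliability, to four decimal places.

Series (C and D): 0.780000 × 0.830000 = 0.647400
Parallel (A, B, [0.647400], and E): 1 − (1 − 0.980000)(1 − 0.760000)(1 − 0.647400)(1 − 0.730000) = 0.999543
Parallel (F and G): 1 − (1 − 0.970000)(1 − 0.930000) = 0.997900
Series ([0.999543] and [0.997900]): 0.999543 × 0.997900 = 0.9974

0.9974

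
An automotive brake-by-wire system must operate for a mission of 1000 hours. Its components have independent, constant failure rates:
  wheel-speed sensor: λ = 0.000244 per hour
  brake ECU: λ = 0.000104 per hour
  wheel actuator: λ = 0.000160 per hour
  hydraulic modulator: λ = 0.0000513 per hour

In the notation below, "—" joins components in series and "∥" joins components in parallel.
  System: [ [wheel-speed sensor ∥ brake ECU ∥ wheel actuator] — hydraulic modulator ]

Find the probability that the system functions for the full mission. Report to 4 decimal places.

0.9470

R(wheel-speed sensor) = exp(−0.000244 × 1000) = 0.783488
R(brake ECU) = exp(−0.000104 × 1000) = 0.901225
R(wheel actuator) = exp(−0.000160 × 1000) = 0.852144
R(hydraulic modulator) = exp(−0.0000513 × 1000) = 0.949994
Parallel (wheel-speed sensor, brake ECU, and wheel actuator): 1 − (1 − 0.783488)(1 − 0.901225)(1 − 0.852144) = 0.996838
Series ([0.996838] and hydraulic modulator): 0.996838 × 0.949994 = 0.9470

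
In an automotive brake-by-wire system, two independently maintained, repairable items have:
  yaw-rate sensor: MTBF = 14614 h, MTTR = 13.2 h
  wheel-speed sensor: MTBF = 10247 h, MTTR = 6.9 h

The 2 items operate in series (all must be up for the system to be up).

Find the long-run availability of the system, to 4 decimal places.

0.9984

A(yaw-rate sensor) = MTBF/(MTBF+MTTR) = 14614/(14614+13.2) = 0.999098
A(wheel-speed sensor) = MTBF/(MTBF+MTTR) = 10247/(10247+6.9) = 0.999327
Series availability: 0.999098 × 0.999327 = 0.9984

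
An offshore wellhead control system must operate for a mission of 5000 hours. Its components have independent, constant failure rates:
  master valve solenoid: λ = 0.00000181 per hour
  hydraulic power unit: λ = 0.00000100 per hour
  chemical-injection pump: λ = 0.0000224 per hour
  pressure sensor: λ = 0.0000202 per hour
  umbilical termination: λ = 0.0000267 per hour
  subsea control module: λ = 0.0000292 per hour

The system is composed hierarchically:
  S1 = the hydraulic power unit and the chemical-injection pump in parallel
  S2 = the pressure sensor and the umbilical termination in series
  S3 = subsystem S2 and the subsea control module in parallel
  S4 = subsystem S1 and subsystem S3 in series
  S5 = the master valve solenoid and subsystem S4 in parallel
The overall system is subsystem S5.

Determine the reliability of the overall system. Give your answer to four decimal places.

R(master valve solenoid) = exp(−0.00000181 × 5000) = 0.990991
R(hydraulic power unit) = exp(−0.00000100 × 5000) = 0.995012
R(chemical-injection pump) = exp(−0.0000224 × 5000) = 0.894044
R(pressure sensor) = exp(−0.0000202 × 5000) = 0.903933
R(umbilical termination) = exp(−0.0000267 × 5000) = 0.875027
R(subsea control module) = exp(−0.0000292 × 5000) = 0.864158
Parallel (hydraulic power unit and chemical-injection pump): 1 − (1 − 0.995012)(1 − 0.894044) = 0.999471
Series (pressure sensor and umbilical termination): 0.903933 × 0.875027 = 0.790966
Parallel ([0.790966] and subsea control module): 1 − (1 − 0.790966)(1 − 0.864158) = 0.971604
Series ([0.999471] and [0.971604]): 0.999471 × 0.971604 = 0.971090
Parallel (master valve solenoid and [0.971090]): 1 − (1 − 0.990991)(1 − 0.971090) = 0.9997

0.9997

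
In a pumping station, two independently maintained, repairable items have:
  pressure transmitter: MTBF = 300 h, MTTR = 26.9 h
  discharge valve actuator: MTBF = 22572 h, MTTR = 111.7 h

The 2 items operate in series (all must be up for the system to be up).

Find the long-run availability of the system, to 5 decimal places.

0.91319

A(pressure transmitter) = MTBF/(MTBF+MTTR) = 300/(300+26.9) = 0.917712
A(discharge valve actuator) = MTBF/(MTBF+MTTR) = 22572/(22572+111.7) = 0.995076
Series availability: 0.917712 × 0.995076 = 0.91319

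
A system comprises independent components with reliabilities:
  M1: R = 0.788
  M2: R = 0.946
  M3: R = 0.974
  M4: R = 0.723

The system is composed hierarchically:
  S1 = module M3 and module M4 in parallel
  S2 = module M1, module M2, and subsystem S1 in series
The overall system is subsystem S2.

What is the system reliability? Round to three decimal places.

Parallel (M3 and M4): 1 − (1 − 0.97400)(1 − 0.72300) = 0.99280
Series (M1, M2, and [0.99280]): 0.78800 × 0.94600 × 0.99280 = 0.740

0.740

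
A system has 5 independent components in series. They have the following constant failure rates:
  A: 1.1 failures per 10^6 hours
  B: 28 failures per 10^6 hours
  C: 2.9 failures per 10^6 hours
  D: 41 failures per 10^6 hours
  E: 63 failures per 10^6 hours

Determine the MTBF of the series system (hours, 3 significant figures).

7350

Series of exponential components: λ_sys = Σ λ_i
λ_sys = 0.0000011 + 0.000028 + 0.0000029 + 0.000041 + 0.000063 = 1.3600e-04 /h
MTBF = 1 / λ_sys = 7350 h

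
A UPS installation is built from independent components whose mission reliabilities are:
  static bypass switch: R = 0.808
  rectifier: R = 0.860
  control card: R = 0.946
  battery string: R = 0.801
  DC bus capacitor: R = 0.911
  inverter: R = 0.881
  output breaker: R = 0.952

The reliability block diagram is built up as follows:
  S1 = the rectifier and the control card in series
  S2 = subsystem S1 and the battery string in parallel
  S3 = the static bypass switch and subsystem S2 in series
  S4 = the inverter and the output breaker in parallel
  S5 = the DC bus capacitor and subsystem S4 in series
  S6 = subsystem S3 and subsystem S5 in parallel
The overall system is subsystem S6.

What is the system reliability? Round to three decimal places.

0.979

Series (rectifier and control card): 0.86000 × 0.94600 = 0.81356
Parallel ([0.81356] and battery string): 1 − (1 − 0.81356)(1 − 0.80100) = 0.96290
Series (static bypass switch and [0.96290]): 0.80800 × 0.96290 = 0.77802
Parallel (inverter and output breaker): 1 − (1 − 0.88100)(1 − 0.95200) = 0.99429
Series (DC bus capacitor and [0.99429]): 0.91100 × 0.99429 = 0.90580
Parallel ([0.77802] and [0.90580]): 1 − (1 − 0.77802)(1 − 0.90580) = 0.979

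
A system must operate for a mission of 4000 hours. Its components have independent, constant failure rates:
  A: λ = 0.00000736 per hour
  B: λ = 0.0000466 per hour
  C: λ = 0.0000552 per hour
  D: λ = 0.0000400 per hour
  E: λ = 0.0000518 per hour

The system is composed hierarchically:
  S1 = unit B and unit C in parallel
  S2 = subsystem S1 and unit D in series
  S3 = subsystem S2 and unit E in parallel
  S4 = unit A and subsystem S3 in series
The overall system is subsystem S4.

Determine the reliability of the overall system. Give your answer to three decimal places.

0.939

R(A) = exp(−0.00000736 × 4000) = 0.97099
R(B) = exp(−0.0000466 × 4000) = 0.82994
R(C) = exp(−0.0000552 × 4000) = 0.80188
R(D) = exp(−0.0000400 × 4000) = 0.85214
R(E) = exp(−0.0000518 × 4000) = 0.81286
Parallel (B and C): 1 − (1 − 0.82994)(1 − 0.80188) = 0.96631
Series ([0.96631] and D): 0.96631 × 0.85214 = 0.82343
Parallel ([0.82343] and E): 1 − (1 − 0.82343)(1 − 0.81286) = 0.96696
Series (A and [0.96696]): 0.97099 × 0.96696 = 0.939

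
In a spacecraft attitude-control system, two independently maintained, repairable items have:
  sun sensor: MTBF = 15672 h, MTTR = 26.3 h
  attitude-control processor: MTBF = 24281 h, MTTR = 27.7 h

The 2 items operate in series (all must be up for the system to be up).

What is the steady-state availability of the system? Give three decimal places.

0.997

A(sun sensor) = MTBF/(MTBF+MTTR) = 15672/(15672+26.3) = 0.998325
A(attitude-control processor) = MTBF/(MTBF+MTTR) = 24281/(24281+27.7) = 0.998860
Series availability: 0.998325 × 0.998860 = 0.997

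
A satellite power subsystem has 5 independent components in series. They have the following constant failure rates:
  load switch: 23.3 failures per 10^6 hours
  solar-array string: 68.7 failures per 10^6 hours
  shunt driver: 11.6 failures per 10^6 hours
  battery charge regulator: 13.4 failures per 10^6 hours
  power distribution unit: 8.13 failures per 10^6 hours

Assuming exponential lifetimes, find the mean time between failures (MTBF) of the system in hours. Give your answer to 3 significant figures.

7990

Series of exponential components: λ_sys = Σ λ_i
λ_sys = 0.0000233 + 0.0000687 + 0.0000116 + 0.0000134 + 0.00000813 = 1.2513e-04 /h
MTBF = 1 / λ_sys = 7990 h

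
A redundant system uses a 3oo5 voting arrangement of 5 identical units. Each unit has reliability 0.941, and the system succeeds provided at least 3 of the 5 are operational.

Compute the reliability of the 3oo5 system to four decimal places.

0.9981

R = Σ_{i=3}^{5} C(5,i) p^i (1−p)^{5−i} with p = 0.941
C(5,3)·0.941^3·0.059^2 = 0.029005
C(5,4)·0.941^4·0.059^1 = 0.231303
C(5,5)·0.941^5·0.059^0 = 0.737816
Sum = 0.9981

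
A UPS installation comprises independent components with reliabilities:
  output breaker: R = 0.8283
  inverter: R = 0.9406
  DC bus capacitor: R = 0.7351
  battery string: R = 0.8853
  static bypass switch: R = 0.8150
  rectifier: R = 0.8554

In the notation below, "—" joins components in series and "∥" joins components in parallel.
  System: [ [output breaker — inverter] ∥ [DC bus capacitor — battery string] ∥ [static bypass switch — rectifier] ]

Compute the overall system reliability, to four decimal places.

Series (output breaker and inverter): 0.828300 × 0.940600 = 0.779099
Series (DC bus capacitor and battery string): 0.735100 × 0.885300 = 0.650784
Series (static bypass switch and rectifier): 0.815000 × 0.855400 = 0.697151
Parallel ([0.779099], [0.650784], and [0.697151]): 1 − (1 − 0.779099)(1 − 0.650784)(1 − 0.697151) = 0.9766

0.9766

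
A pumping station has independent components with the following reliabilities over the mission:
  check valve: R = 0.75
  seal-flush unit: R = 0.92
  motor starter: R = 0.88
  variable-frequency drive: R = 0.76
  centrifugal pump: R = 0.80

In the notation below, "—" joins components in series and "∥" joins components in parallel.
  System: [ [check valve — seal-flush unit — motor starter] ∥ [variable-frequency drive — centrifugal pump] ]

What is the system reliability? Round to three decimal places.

0.846

Series (check valve, seal-flush unit, and motor starter): 0.75000 × 0.92000 × 0.88000 = 0.60720
Series (variable-frequency drive and centrifugal pump): 0.76000 × 0.80000 = 0.60800
Parallel ([0.60720] and [0.60800]): 1 − (1 − 0.60720)(1 − 0.60800) = 0.846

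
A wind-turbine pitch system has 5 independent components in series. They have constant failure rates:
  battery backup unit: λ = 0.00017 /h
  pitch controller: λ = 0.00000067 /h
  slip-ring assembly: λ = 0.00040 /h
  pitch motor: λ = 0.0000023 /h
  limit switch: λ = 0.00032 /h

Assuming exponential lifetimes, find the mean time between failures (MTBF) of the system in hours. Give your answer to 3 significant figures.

Series of exponential components: λ_sys = Σ λ_i
λ_sys = 0.00017 + 0.00000067 + 0.00040 + 0.0000023 + 0.00032 = 8.9297e-04 /h
MTBF = 1 / λ_sys = 1120 h

1120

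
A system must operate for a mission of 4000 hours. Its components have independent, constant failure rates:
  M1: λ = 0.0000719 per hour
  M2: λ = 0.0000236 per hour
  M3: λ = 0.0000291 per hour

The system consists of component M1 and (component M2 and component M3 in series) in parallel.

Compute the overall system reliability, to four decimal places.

R(M1) = exp(−0.0000719 × 4000) = 0.750062
R(M2) = exp(−0.0000236 × 4000) = 0.909919
R(M3) = exp(−0.0000291 × 4000) = 0.890119
Series (M2 and M3): 0.909919 × 0.890119 = 0.809936
Parallel (M1 and [0.809936]): 1 − (1 − 0.750062)(1 − 0.809936) = 0.9525

0.9525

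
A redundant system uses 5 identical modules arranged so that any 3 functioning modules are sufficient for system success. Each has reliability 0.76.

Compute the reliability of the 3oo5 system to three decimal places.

R = Σ_{i=3}^{5} C(5,i) p^i (1−p)^{5−i} with p = 0.76
C(5,3)·0.76^3·0.24^2 = 0.25285
C(5,4)·0.76^4·0.24^1 = 0.40035
C(5,5)·0.76^5·0.24^0 = 0.25355
Sum = 0.907

0.907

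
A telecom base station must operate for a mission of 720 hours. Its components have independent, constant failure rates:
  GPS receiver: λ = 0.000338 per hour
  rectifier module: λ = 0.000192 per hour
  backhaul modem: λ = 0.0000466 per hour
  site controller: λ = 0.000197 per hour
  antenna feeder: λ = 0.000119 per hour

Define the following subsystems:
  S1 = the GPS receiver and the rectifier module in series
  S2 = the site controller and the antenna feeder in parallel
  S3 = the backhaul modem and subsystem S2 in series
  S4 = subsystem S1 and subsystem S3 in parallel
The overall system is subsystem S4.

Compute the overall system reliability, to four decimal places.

0.9862

R(GPS receiver) = exp(−0.000338 × 720) = 0.783989
R(rectifier module) = exp(−0.000192 × 720) = 0.870890
R(backhaul modem) = exp(−0.0000466 × 720) = 0.967005
R(site controller) = exp(−0.000197 × 720) = 0.867760
R(antenna feeder) = exp(−0.000119 × 720) = 0.917888
Series (GPS receiver and rectifier module): 0.783989 × 0.870890 = 0.682768
Parallel (site controller and antenna feeder): 1 − (1 − 0.867760)(1 − 0.917888) = 0.989142
Series (backhaul modem and [0.989142]): 0.967005 × 0.989142 = 0.956505
Parallel ([0.682768] and [0.956505]): 1 − (1 − 0.682768)(1 − 0.956505) = 0.9862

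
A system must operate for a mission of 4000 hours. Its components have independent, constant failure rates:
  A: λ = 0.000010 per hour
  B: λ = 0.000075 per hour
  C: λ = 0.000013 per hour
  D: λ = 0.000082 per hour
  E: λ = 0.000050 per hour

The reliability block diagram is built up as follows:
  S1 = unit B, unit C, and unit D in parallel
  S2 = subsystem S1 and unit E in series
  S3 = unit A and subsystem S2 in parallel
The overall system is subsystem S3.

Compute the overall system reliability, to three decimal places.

0.993

R(A) = exp(−0.000010 × 4000) = 0.96079
R(B) = exp(−0.000075 × 4000) = 0.74082
R(C) = exp(−0.000013 × 4000) = 0.94933
R(D) = exp(−0.000082 × 4000) = 0.72036
R(E) = exp(−0.000050 × 4000) = 0.81873
Parallel (B, C, and D): 1 − (1 − 0.74082)(1 − 0.94933)(1 − 0.72036) = 0.99633
Series ([0.99633] and E): 0.99633 × 0.81873 = 0.81573
Parallel (A and [0.81573]): 1 − (1 − 0.96079)(1 − 0.81573) = 0.993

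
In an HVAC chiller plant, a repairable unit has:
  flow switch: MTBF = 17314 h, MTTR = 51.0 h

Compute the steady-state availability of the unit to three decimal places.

0.997

A(flow switch) = MTBF/(MTBF+MTTR) = 17314/(17314+51.0) = 0.997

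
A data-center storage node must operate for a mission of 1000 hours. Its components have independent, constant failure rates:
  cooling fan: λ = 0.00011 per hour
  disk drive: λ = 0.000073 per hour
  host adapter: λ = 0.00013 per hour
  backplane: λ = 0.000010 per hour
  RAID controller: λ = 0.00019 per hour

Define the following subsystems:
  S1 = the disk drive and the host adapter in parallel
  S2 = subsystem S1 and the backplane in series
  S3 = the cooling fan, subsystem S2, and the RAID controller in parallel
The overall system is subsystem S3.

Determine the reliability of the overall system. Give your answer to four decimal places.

R(cooling fan) = exp(−0.00011 × 1000) = 0.895834
R(disk drive) = exp(−0.000073 × 1000) = 0.929601
R(host adapter) = exp(−0.00013 × 1000) = 0.878095
R(backplane) = exp(−0.000010 × 1000) = 0.990050
R(RAID controller) = exp(−0.00019 × 1000) = 0.826959
Parallel (disk drive and host adapter): 1 − (1 − 0.929601)(1 − 0.878095) = 0.991418
Series ([0.991418] and backplane): 0.991418 × 0.990050 = 0.981553
Parallel (cooling fan, [0.981553], and RAID controller): 1 − (1 − 0.895834)(1 − 0.981553)(1 − 0.826959) = 0.9997

0.9997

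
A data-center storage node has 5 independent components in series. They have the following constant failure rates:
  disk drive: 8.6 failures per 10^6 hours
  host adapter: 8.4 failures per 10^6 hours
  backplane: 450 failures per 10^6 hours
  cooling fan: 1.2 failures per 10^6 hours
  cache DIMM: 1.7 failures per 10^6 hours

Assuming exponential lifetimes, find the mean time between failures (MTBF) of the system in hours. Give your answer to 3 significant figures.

Series of exponential components: λ_sys = Σ λ_i
λ_sys = 0.0000086 + 0.0000084 + 0.00045 + 0.0000012 + 0.0000017 = 4.6990e-04 /h
MTBF = 1 / λ_sys = 2130 h

2130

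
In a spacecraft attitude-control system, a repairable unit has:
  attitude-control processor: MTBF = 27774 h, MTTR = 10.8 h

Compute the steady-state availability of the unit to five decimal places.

A(attitude-control processor) = MTBF/(MTBF+MTTR) = 27774/(27774+10.8) = 0.99961

0.99961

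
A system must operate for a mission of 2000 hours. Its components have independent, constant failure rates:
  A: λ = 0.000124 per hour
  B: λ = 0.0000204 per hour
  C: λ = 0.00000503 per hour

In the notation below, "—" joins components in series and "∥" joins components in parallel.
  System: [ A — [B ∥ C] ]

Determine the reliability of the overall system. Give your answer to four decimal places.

R(A) = exp(−0.000124 × 2000) = 0.780360
R(B) = exp(−0.0000204 × 2000) = 0.960021
R(C) = exp(−0.00000503 × 2000) = 0.989990
Parallel (B and C): 1 − (1 − 0.960021)(1 − 0.989990) = 0.999600
Series (A and [0.999600]): 0.780360 × 0.999600 = 0.7800

0.7800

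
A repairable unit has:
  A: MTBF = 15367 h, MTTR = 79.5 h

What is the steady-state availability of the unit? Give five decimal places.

A(A) = MTBF/(MTBF+MTTR) = 15367/(15367+79.5) = 0.99485

0.99485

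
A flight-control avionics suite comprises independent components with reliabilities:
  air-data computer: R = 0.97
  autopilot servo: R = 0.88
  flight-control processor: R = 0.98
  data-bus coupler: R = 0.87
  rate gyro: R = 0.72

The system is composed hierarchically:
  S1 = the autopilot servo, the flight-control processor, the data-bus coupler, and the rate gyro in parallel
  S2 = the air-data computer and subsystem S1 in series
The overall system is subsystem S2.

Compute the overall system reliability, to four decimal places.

Parallel (autopilot servo, flight-control processor, data-bus coupler, and rate gyro): 1 − (1 − 0.880000)(1 − 0.980000)(1 − 0.870000)(1 − 0.720000) = 0.999913
Series (air-data computer and [0.999913]): 0.970000 × 0.999913 = 0.9699

0.9699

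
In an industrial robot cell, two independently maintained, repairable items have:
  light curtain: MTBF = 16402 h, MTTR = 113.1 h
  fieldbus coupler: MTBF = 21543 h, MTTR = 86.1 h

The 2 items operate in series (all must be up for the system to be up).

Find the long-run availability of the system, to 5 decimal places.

0.98920

A(light curtain) = MTBF/(MTBF+MTTR) = 16402/(16402+113.1) = 0.993152
A(fieldbus coupler) = MTBF/(MTBF+MTTR) = 21543/(21543+86.1) = 0.996019
Series availability: 0.993152 × 0.996019 = 0.98920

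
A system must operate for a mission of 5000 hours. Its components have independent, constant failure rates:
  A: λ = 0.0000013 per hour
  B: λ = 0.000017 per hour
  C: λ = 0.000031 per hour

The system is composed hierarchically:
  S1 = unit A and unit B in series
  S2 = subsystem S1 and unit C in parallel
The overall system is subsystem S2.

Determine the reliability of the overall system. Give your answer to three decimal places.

0.987

R(A) = exp(−0.0000013 × 5000) = 0.99352
R(B) = exp(−0.000017 × 5000) = 0.91851
R(C) = exp(−0.000031 × 5000) = 0.85642
Series (A and B): 0.99352 × 0.91851 = 0.91256
Parallel ([0.91256] and C): 1 − (1 − 0.91256)(1 − 0.85642) = 0.987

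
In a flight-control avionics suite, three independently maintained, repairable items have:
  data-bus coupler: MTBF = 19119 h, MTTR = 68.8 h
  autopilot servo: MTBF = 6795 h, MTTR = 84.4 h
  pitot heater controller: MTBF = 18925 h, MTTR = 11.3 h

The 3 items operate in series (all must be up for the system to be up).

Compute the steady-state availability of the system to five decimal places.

A(data-bus coupler) = MTBF/(MTBF+MTTR) = 19119/(19119+68.8) = 0.996414
A(autopilot servo) = MTBF/(MTBF+MTTR) = 6795/(6795+84.4) = 0.987731
A(pitot heater controller) = MTBF/(MTBF+MTTR) = 18925/(18925+11.3) = 0.999403
Series availability: 0.996414 × 0.987731 × 0.999403 = 0.98360

0.98360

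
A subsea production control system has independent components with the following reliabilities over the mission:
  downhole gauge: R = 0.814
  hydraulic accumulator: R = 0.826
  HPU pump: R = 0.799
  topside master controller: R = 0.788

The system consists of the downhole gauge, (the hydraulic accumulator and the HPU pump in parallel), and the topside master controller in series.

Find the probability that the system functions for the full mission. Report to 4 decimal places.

Parallel (hydraulic accumulator and HPU pump): 1 − (1 − 0.826000)(1 − 0.799000) = 0.965026
Series (downhole gauge, [0.965026], and topside master controller): 0.814000 × 0.965026 × 0.788000 = 0.6190

0.6190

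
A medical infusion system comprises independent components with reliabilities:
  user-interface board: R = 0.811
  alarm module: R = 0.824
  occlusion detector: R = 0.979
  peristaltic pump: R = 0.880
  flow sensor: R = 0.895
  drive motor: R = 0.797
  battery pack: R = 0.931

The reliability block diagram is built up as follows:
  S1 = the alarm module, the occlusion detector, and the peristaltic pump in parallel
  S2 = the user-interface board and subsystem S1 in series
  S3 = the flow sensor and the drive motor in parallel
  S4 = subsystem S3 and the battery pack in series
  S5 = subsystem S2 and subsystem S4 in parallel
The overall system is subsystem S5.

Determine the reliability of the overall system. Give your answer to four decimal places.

Parallel (alarm module, occlusion detector, and peristaltic pump): 1 − (1 − 0.824000)(1 − 0.979000)(1 − 0.880000) = 0.999556
Series (user-interface board and [0.999556]): 0.811000 × 0.999556 = 0.810640
Parallel (flow sensor and drive motor): 1 − (1 − 0.895000)(1 − 0.797000) = 0.978685
Series ([0.978685] and battery pack): 0.978685 × 0.931000 = 0.911156
Parallel ([0.810640] and [0.911156]): 1 − (1 − 0.810640)(1 − 0.911156) = 0.9832

0.9832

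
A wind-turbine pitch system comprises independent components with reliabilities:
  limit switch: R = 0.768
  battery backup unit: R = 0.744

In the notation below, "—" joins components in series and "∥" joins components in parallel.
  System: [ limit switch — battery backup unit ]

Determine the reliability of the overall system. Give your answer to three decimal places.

Series (limit switch and battery backup unit): 0.76800 × 0.74400 = 0.571

0.571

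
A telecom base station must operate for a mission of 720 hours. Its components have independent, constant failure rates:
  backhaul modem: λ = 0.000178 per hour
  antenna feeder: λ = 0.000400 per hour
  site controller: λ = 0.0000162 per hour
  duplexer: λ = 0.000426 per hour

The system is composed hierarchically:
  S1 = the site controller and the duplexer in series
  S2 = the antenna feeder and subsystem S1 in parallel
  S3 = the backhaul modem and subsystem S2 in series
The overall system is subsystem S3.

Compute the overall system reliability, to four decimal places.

0.8197

R(backhaul modem) = exp(−0.000178 × 720) = 0.879713
R(antenna feeder) = exp(−0.000400 × 720) = 0.749762
R(site controller) = exp(−0.0000162 × 720) = 0.988404
R(duplexer) = exp(−0.000426 × 720) = 0.735857
Series (site controller and duplexer): 0.988404 × 0.735857 = 0.727324
Parallel (antenna feeder and [0.727324]): 1 − (1 − 0.749762)(1 − 0.727324) = 0.931766
Series (backhaul modem and [0.931766]): 0.879713 × 0.931766 = 0.8197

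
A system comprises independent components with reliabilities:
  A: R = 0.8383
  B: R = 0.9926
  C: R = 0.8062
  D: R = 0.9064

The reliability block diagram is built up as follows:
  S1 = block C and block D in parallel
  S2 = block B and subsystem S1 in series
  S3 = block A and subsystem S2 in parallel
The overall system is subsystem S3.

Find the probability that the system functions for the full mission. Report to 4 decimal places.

Parallel (C and D): 1 − (1 − 0.806200)(1 − 0.906400) = 0.981860
Series (B and [0.981860]): 0.992600 × 0.981860 = 0.974594
Parallel (A and [0.974594]): 1 − (1 − 0.838300)(1 − 0.974594) = 0.9959

0.9959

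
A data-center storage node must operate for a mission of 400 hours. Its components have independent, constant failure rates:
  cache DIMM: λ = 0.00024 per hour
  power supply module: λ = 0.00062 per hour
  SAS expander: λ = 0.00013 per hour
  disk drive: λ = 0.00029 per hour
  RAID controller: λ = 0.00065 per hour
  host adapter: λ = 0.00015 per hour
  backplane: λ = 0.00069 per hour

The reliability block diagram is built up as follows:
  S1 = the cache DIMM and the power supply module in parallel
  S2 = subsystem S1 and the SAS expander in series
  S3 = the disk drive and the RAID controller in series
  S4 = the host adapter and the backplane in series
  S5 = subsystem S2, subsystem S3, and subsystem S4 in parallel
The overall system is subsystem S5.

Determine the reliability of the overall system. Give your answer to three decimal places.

0.994

R(cache DIMM) = exp(−0.00024 × 400) = 0.90846
R(power supply module) = exp(−0.00062 × 400) = 0.78036
R(SAS expander) = exp(−0.00013 × 400) = 0.94933
R(disk drive) = exp(−0.00029 × 400) = 0.89048
R(RAID controller) = exp(−0.00065 × 400) = 0.77105
R(host adapter) = exp(−0.00015 × 400) = 0.94176
R(backplane) = exp(−0.00069 × 400) = 0.75881
Parallel (cache DIMM and power supply module): 1 − (1 − 0.90846)(1 − 0.78036) = 0.97989
Series ([0.97989] and SAS expander): 0.97989 × 0.94933 = 0.93024
Series (disk drive and RAID controller): 0.89048 × 0.77105 = 0.68660
Series (host adapter and backplane): 0.94176 × 0.75881 = 0.71462
Parallel ([0.93024], [0.68660], and [0.71462]): 1 − (1 − 0.93024)(1 − 0.68660)(1 − 0.71462) = 0.994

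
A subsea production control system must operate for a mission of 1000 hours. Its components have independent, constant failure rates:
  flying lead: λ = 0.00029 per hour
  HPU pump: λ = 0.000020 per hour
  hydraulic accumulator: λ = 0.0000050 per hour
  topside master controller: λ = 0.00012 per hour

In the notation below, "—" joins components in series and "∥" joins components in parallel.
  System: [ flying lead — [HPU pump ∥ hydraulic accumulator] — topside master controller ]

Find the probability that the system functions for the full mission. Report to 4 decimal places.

0.6636

R(flying lead) = exp(−0.00029 × 1000) = 0.748264
R(HPU pump) = exp(−0.000020 × 1000) = 0.980199
R(hydraulic accumulator) = exp(−0.0000050 × 1000) = 0.995012
R(topside master controller) = exp(−0.00012 × 1000) = 0.886920
Parallel (HPU pump and hydraulic accumulator): 1 − (1 − 0.980199)(1 − 0.995012) = 0.999901
Series (flying lead, [0.999901], and topside master controller): 0.748264 × 0.999901 × 0.886920 = 0.6636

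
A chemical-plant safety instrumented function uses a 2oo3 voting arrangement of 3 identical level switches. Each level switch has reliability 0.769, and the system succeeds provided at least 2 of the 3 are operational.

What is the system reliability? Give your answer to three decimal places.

0.865

R = Σ_{i=2}^{3} C(3,i) p^i (1−p)^{3−i} with p = 0.769
C(3,2)·0.769^2·0.231^1 = 0.40981
C(3,3)·0.769^3·0.231^0 = 0.45476
Sum = 0.865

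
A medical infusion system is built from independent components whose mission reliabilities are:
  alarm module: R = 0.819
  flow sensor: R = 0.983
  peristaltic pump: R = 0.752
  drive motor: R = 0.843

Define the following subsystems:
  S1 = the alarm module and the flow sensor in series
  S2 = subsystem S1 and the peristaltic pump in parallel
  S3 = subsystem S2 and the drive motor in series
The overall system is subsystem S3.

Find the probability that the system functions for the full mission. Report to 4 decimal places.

0.8022

Series (alarm module and flow sensor): 0.819000 × 0.983000 = 0.805077
Parallel ([0.805077] and peristaltic pump): 1 − (1 − 0.805077)(1 − 0.752000) = 0.951659
Series ([0.951659] and drive motor): 0.951659 × 0.843000 = 0.8022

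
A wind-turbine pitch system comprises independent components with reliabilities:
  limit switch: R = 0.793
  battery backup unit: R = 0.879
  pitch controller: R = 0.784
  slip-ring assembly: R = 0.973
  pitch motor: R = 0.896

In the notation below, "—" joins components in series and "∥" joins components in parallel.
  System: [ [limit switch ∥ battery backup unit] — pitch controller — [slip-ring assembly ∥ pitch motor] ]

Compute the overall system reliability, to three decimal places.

Parallel (limit switch and battery backup unit): 1 − (1 − 0.79300)(1 − 0.87900) = 0.97495
Parallel (slip-ring assembly and pitch motor): 1 − (1 − 0.97300)(1 − 0.89600) = 0.99719
Series ([0.97495], pitch controller, and [0.99719]): 0.97495 × 0.78400 × 0.99719 = 0.762

0.762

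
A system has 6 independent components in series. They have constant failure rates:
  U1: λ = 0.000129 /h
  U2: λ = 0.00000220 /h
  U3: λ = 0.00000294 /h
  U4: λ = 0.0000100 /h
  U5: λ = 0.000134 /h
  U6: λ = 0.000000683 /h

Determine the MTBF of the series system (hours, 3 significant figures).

3590

Series of exponential components: λ_sys = Σ λ_i
λ_sys = 0.000129 + 0.00000220 + 0.00000294 + 0.0000100 + 0.000134 + 0.000000683 = 2.7882e-04 /h
MTBF = 1 / λ_sys = 3590 h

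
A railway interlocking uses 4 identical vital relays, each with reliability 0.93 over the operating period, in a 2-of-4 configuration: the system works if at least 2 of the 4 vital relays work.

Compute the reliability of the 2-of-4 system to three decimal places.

0.999

R = Σ_{i=2}^{4} C(4,i) p^i (1−p)^{4−i} with p = 0.93
C(4,2)·0.93^2·0.07^2 = 0.02543
C(4,3)·0.93^3·0.07^1 = 0.22522
C(4,4)·0.93^4·0.07^0 = 0.74805
Sum = 0.999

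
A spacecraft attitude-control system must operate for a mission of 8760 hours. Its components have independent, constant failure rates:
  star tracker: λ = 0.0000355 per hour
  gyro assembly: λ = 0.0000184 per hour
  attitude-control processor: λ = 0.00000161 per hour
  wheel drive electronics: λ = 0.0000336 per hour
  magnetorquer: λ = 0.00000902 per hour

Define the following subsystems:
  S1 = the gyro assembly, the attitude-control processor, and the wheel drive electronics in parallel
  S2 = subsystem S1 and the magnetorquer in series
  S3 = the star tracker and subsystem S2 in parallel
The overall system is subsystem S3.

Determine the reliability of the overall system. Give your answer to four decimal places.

R(star tracker) = exp(−0.0000355 × 8760) = 0.732729
R(gyro assembly) = exp(−0.0000184 × 8760) = 0.851135
R(attitude-control processor) = exp(−0.00000161 × 8760) = 0.985995
R(wheel drive electronics) = exp(−0.0000336 × 8760) = 0.745026
R(magnetorquer) = exp(−0.00000902 × 8760) = 0.924026
Parallel (gyro assembly, attitude-control processor, and wheel drive electronics): 1 − (1 − 0.851135)(1 − 0.985995)(1 − 0.745026) = 0.999468
Series ([0.999468] and magnetorquer): 0.999468 × 0.924026 = 0.923534
Parallel (star tracker and [0.923534]): 1 − (1 − 0.732729)(1 − 0.923534) = 0.9796

0.9796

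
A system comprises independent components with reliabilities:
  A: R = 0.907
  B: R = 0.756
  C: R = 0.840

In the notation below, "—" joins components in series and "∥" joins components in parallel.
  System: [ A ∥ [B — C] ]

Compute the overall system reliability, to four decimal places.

Series (B and C): 0.756000 × 0.840000 = 0.635040
Parallel (A and [0.635040]): 1 − (1 − 0.907000)(1 − 0.635040) = 0.9661

0.9661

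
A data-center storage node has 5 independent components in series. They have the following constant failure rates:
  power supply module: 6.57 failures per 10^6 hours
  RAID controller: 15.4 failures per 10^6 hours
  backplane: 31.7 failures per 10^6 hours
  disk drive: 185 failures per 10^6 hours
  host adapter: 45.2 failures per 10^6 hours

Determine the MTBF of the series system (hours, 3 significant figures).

3520

Series of exponential components: λ_sys = Σ λ_i
λ_sys = 0.00000657 + 0.0000154 + 0.0000317 + 0.000185 + 0.0000452 = 2.8387e-04 /h
MTBF = 1 / λ_sys = 3520 h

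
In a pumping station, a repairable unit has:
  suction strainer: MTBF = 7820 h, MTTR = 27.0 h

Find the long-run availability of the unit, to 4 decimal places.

A(suction strainer) = MTBF/(MTBF+MTTR) = 7820/(7820+27.0) = 0.9966

0.9966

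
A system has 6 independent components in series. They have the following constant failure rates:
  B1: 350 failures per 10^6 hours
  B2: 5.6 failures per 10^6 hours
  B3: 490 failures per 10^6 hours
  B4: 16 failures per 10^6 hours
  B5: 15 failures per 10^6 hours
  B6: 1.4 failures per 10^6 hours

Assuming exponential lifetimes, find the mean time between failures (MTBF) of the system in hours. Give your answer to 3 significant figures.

Series of exponential components: λ_sys = Σ λ_i
λ_sys = 0.00035 + 0.0000056 + 0.00049 + 0.000016 + 0.000015 + 0.0000014 = 8.7800e-04 /h
MTBF = 1 / λ_sys = 1140 h

1140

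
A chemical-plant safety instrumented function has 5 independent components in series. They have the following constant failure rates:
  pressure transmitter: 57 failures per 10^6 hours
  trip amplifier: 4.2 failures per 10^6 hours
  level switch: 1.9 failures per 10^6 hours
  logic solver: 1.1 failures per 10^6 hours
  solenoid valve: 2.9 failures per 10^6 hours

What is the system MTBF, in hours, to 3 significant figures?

14900

Series of exponential components: λ_sys = Σ λ_i
λ_sys = 0.000057 + 0.0000042 + 0.0000019 + 0.0000011 + 0.0000029 = 6.7100e-05 /h
MTBF = 1 / λ_sys = 14900 h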